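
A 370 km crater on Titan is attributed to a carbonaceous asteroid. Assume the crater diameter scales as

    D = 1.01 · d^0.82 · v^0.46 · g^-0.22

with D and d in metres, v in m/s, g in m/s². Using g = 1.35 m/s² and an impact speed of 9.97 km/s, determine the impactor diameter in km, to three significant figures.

Rearranging for d: d = [D / (1.01 · 9970^0.46 · 1.35^-0.22)]^(1/0.82).
D = 370000 m.
9970^0.46 = 69.09
1.35^-0.22 = 0.9361
Denominator = 1.01 × 69.09 × 0.9361 = 65.32
D / 65.32 = 370000 / 65.32 = 5664
d = 5664^(1/0.82) = 5664^1.2195 = 37751 m

d ≈ 37.8 km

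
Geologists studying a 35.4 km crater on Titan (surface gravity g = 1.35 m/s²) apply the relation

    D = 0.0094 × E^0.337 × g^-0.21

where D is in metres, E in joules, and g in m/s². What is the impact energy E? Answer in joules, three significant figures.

Rearranging: E = [D / (0.0094 · g^-0.21)]^(1/0.337).
D = 35400 m.
g^-0.21 = 1.35^-0.21 = 0.9389
D / (0.0094 × 0.9389) = 35400 / (8.826 × 10^-3) = 4.011 × 10^6
E = (4.011 × 10^6)^2.9674 = 3.931 × 10^19 J

E ≈ 3.93 × 10^19 J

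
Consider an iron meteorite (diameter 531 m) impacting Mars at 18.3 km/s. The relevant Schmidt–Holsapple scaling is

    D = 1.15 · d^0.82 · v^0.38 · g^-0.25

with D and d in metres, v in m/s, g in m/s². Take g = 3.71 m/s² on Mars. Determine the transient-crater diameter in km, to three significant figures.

D ≈ 5.92 km

In SI units: v = 18300 m/s.
d^0.82 = 531^0.82 = 171.6
v^0.38 = 18300^0.38 = 41.66
g^-0.25 = 3.71^-0.25 = 0.7205
D = 1.15 × 171.6 × 41.66 × 0.7205 = 5923 m
   = 5.923 km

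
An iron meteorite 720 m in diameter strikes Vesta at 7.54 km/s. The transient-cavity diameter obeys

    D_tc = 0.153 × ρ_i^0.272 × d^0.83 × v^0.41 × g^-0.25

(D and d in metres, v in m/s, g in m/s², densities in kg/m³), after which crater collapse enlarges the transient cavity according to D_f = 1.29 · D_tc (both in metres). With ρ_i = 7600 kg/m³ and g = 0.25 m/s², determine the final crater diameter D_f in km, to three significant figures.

D_f ≈ 29.0 km

v = 7540 m/s.
ρ_i^0.272 = 7600^0.272 = 11.37
d^0.83 = 720^0.83 = 235.3
v^0.41 = 7540^0.41 = 38.88
g^-0.25 = 0.25^-0.25 = 1.414
D_tc = 0.153 × 11.37 × 235.3 × 38.88 × 1.414 = 22500 m
D_f = 1.29 × 22500 = 29025 m
     = 29.02 km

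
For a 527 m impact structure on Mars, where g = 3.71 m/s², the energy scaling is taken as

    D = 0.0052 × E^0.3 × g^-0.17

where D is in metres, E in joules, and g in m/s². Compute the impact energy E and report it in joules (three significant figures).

E ≈ 1.02 × 10^17 J

Rearranging: E = [D / (0.0052 · g^-0.17)]^(1/0.3).
g^-0.17 = 3.71^-0.17 = 0.8002
D / (0.0052 × 0.8002) = 527 / (4.161 × 10^-3) = 1.267 × 10^5
E = (1.267 × 10^5)^3.3333 = 1.021 × 10^17 J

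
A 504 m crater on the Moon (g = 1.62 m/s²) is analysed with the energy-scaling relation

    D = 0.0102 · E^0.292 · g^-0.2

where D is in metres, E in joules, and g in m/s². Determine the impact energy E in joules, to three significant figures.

E ≈ 1.65 × 10^16 J

Rearranging: E = [D / (0.0102 · g^-0.2)]^(1/0.292).
g^-0.2 = 1.62^-0.2 = 0.9080
D / (0.0102 × 0.9080) = 504 / (9.262 × 10^-3) = 5.442 × 10^4
E = (5.442 × 10^4)^3.4247 = 1.654 × 10^16 J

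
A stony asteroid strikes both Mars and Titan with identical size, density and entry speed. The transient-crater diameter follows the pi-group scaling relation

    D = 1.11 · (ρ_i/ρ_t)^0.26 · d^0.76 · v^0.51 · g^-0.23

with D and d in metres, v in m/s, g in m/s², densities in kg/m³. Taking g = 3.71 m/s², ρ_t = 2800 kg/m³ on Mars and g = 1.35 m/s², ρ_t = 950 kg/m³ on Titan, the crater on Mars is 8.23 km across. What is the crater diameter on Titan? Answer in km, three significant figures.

The impactor-only factors (d, v, ρ_i) cancel in the ratio, leaving D_Titan/D_Mars = (g_Titan/g_Mars)^-0.23 · (ρ_t,Mars/ρ_t,Titan)^0.26.
(1.35/3.71)^-0.23 = 0.3639^-0.23 = 1.262
(2800/950)^0.26 = 2.947^0.26 = 1.324
Ratio = 1.262 × 1.324 = 1.671
D_Titan = 1.671 × 8.23 km = 13.8 km

D ≈ 13.8 km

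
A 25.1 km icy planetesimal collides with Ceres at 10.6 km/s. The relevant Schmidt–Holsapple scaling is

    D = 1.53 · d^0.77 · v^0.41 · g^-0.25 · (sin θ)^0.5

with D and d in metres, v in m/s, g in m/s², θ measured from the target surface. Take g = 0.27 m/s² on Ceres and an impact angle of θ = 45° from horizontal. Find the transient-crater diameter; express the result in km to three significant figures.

In SI units: d = 25100 m, v = 10600 m/s.
d^0.77 = 25100^0.77 = 2442
v^0.41 = 10600^0.41 = 44.71
g^-0.25 = 0.27^-0.25 = 1.387
(sin 45°)^0.5 = 0.7071^0.5 = 0.8409
D = 1.53 × 2442 × 44.71 × 1.387 × 0.8409 = 1.948 × 10^5 m
   = 194.8 km

D ≈ 195 km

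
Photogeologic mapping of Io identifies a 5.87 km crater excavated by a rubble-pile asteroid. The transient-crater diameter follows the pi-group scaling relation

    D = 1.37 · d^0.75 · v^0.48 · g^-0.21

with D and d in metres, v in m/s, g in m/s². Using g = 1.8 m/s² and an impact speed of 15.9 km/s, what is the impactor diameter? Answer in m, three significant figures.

d ≈ 168 m

Rearranging for d: d = [D / (1.37 · 15900^0.48 · 1.8^-0.21)]^(1/0.75).
D = 5870 m.
15900^0.48 = 103.9
1.8^-0.21 = 0.8839
Denominator = 1.37 × 103.9 × 0.8839 = 125.8
D / 125.8 = 5870 / 125.8 = 46.66
d = 46.66^(1/0.75) = 46.66^1.3333 = 168.0 m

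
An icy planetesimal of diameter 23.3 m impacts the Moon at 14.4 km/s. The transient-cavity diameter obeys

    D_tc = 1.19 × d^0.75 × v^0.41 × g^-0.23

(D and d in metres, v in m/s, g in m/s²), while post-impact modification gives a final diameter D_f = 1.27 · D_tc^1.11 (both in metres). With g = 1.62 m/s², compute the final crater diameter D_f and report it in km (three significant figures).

D_f ≈ 1.46 km

v = 14400 m/s.
d^0.75 = 23.3^0.75 = 10.61
v^0.41 = 14400^0.41 = 50.69
g^-0.23 = 1.62^-0.23 = 0.8950
D_tc = 1.19 × 10.61 × 50.69 × 0.8950 = 572.8 m
D_f = 1.27 × (572.8)^1.11 = 1463 m
     = 1.463 km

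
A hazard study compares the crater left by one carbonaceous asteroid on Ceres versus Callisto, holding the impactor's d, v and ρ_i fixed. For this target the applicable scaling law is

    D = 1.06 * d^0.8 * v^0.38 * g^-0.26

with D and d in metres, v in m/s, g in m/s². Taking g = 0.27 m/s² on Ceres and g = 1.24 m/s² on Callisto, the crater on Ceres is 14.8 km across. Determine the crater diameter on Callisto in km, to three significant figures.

All impactor-dependent factors cancel in the ratio, leaving D_Callisto/D_Ceres = (g_Callisto/g_Ceres)^-0.26.
(1.24/0.27)^-0.26 = 4.593^-0.26 = 0.6728
D_Callisto = 0.6728 × 14.8 km = 9.96 km

D ≈ 9.96 km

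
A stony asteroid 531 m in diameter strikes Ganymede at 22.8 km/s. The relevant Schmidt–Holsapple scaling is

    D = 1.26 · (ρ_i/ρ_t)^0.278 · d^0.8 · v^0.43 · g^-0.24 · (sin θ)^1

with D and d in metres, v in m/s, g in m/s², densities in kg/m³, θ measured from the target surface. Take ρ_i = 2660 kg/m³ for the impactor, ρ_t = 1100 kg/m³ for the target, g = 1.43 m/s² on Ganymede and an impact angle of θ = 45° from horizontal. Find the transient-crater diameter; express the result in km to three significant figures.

D ≈ 11.8 km

In SI units: v = 22800 m/s.
(ρ_i/ρ_t)^0.278 = (2660/1100)^0.278 = 1.278
d^0.8 = 531^0.8 = 151.4
v^0.43 = 22800^0.43 = 74.80
g^-0.24 = 1.43^-0.24 = 0.9177
(sin 45°)^1 = 0.7071^1 = 0.7071
D = 1.26 × 1.278 × 151.4 × 74.80 × 0.9177 × 0.7071 = 11833 m
   = 11.83 km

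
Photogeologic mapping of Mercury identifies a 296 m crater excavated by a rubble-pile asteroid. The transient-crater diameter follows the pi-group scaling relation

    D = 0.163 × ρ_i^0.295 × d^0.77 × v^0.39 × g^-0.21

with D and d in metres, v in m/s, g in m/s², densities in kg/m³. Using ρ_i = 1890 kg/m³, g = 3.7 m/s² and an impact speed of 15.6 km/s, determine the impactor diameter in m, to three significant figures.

d ≈ 10.2 m

Rearranging for d: d = [D / (0.163 · 1890^0.295 · 15600^0.39 · 3.7^-0.21)]^(1/0.77).
1890^0.295 = 9.259
15600^0.39 = 43.18
3.7^-0.21 = 0.7598
Denominator = 0.163 × 9.259 × 43.18 × 0.7598 = 49.51
D / 49.51 = 296 / 49.51 = 5.979
d = 5.979^(1/0.77) = 5.979^1.2987 = 10.20 m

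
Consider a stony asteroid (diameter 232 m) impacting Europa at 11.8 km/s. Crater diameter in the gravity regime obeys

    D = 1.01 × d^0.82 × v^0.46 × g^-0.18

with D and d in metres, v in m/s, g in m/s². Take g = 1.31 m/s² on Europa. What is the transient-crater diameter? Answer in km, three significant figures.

In SI units: v = 11800 m/s.
d^0.82 = 232^0.82 = 87.04
v^0.46 = 11800^0.46 = 74.66
g^-0.18 = 1.31^-0.18 = 0.9526
D = 1.01 × 87.04 × 74.66 × 0.9526 = 6252 m
   = 6.252 km

D ≈ 6.25 km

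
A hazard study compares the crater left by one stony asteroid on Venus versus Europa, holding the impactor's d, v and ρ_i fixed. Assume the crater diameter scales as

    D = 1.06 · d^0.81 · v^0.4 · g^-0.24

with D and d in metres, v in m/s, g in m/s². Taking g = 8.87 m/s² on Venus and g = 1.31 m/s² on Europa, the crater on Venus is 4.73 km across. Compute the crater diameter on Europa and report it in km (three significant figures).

D ≈ 7.49 km

All impactor-dependent factors cancel in the ratio, leaving D_Europa/D_Venus = (g_Europa/g_Venus)^-0.24.
(1.31/8.87)^-0.24 = 0.1477^-0.24 = 1.583
D_Europa = 1.583 × 4.73 km = 7.49 km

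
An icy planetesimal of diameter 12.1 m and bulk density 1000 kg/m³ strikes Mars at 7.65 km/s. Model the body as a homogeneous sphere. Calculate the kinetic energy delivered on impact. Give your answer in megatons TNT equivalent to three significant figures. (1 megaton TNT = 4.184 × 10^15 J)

v = 7650 m/s.
Mass m = (π/6) ρ d³ = (π/6) × 1000 × (12.1)³ = 9.276 × 10^5 kg
E = ½ m v² = 0.5 × 9.276 × 10^5 × (7650)² = 2.714 × 10^13 J
   = 2.714 × 10^13 / 4.184×10^15 = 6.487 × 10^-3 Mt

E ≈ 6.49 × 10^-3 Mt TNT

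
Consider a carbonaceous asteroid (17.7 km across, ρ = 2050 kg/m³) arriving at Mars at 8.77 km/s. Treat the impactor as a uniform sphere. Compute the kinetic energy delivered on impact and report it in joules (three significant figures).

E ≈ 2.29 × 10^23 J

d = 17700 m; v = 8770 m/s.
Mass m = (π/6) ρ d³ = (π/6) × 2050 × (17700)³ = 5.952 × 10^15 kg
E = ½ m v² = 0.5 × 5.952 × 10^15 × (8770)² = 2.289 × 10^23 J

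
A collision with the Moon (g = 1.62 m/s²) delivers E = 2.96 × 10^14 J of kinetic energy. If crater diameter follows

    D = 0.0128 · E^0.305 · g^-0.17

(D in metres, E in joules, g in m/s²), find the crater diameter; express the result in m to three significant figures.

E^0.305 = (2.96 × 10^14)^0.305 = 2.593 × 10^4
g^-0.17 = 1.62^-0.17 = 0.9213
D = 0.0128 × 2.593 × 10^4 × 0.9213 = 305.8 m

D ≈ 306 m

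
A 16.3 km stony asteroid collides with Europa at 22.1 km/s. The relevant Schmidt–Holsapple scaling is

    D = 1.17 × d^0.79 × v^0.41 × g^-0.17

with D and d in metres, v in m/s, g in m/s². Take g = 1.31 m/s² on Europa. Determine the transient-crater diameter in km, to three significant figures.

In SI units: d = 16300 m, v = 22100 m/s.
d^0.79 = 16300^0.79 = 2126
v^0.41 = 22100^0.41 = 60.42
g^-0.17 = 1.31^-0.17 = 0.9551
D = 1.17 × 2126 × 60.42 × 0.9551 = 1.435 × 10^5 m
   = 143.5 km

D ≈ 144 km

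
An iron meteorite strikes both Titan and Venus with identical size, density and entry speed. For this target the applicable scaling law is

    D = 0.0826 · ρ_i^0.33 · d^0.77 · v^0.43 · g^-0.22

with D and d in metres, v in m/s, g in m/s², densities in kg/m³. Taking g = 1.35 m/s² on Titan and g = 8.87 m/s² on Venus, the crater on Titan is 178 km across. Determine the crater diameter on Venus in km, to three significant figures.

All impactor-dependent factors cancel in the ratio, leaving D_Venus/D_Titan = (g_Venus/g_Titan)^-0.22.
(8.87/1.35)^-0.22 = 6.570^-0.22 = 0.6609
D_Venus = 0.6609 × 178 km = 118 km

D ≈ 118 km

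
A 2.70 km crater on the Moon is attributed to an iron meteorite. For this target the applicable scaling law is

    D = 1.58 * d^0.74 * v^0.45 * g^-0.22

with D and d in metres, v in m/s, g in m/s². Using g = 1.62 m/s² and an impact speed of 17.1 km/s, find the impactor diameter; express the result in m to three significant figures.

Rearranging for d: d = [D / (1.58 · 17100^0.45 · 1.62^-0.22)]^(1/0.74).
D = 2700 m.
17100^0.45 = 80.32
1.62^-0.22 = 0.8993
Denominator = 1.58 × 80.32 × 0.8993 = 114.1
D / 114.1 = 2700 / 114.1 = 23.66
d = 23.66^(1/0.74) = 23.66^1.3514 = 71.92 m

d ≈ 71.9 m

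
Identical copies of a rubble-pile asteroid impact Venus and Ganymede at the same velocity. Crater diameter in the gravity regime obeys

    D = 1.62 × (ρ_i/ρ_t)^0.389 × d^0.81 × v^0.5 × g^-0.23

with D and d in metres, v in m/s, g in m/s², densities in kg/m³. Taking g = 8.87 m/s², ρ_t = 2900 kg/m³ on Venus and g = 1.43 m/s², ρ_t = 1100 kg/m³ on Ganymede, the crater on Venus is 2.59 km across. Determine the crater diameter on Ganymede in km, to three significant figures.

D ≈ 5.75 km

The impactor-only factors (d, v, ρ_i) cancel in the ratio, leaving D_Ganymede/D_Venus = (g_Ganymede/g_Venus)^-0.23 · (ρ_t,Venus/ρ_t,Ganymede)^0.389.
(1.43/8.87)^-0.23 = 0.1612^-0.23 = 1.522
(2900/1100)^0.389 = 2.636^0.389 = 1.458
Ratio = 1.522 × 1.458 = 2.219
D_Ganymede = 2.219 × 2.59 km = 5.75 km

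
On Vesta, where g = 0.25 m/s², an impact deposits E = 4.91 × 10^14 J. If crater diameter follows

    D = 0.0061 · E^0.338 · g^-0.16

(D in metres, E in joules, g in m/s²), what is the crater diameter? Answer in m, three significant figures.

D ≈ 703 m

E^0.338 = (4.91 × 10^14)^0.338 = 9.238 × 10^4
g^-0.16 = 0.25^-0.16 = 1.248
D = 0.0061 × 9.238 × 10^4 × 1.248 = 703.3 m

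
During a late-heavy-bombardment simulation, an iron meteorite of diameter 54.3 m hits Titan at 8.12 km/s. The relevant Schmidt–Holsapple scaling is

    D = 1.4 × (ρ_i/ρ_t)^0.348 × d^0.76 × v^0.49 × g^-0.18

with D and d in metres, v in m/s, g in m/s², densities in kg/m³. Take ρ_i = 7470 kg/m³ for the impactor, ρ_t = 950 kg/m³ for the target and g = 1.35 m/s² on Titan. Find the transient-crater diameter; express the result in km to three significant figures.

D ≈ 4.66 km

In SI units: v = 8120 m/s.
(ρ_i/ρ_t)^0.348 = (7470/950)^0.348 = 2.050
d^0.76 = 54.3^0.76 = 20.82
v^0.49 = 8120^0.49 = 82.35
g^-0.18 = 1.35^-0.18 = 0.9474
D = 1.4 × 2.050 × 20.82 × 82.35 × 0.9474 = 4662 m
   = 4.662 km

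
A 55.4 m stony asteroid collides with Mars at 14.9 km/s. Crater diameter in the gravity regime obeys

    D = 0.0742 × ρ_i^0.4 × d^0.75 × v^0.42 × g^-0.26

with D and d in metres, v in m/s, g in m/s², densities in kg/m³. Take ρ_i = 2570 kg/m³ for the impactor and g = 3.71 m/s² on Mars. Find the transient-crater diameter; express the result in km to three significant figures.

In SI units: v = 14900 m/s.
ρ_i^0.4 = 2570^0.4 = 23.12
d^0.75 = 55.4^0.75 = 20.31
v^0.42 = 14900^0.42 = 56.59
g^-0.26 = 3.71^-0.26 = 0.7112
D = 0.0742 × 23.12 × 20.31 × 56.59 × 0.7112 = 1402 m
   = 1.402 km

D ≈ 1.40 km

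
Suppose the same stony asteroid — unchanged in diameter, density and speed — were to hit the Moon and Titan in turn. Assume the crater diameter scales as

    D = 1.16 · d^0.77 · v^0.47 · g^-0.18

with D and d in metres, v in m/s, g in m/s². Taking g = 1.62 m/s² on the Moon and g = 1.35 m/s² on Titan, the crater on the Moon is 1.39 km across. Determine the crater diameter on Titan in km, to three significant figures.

D ≈ 1.44 km

All impactor-dependent factors cancel in the ratio, leaving D_Titan/D_Moon = (g_Titan/g_Moon)^-0.18.
(1.35/1.62)^-0.18 = 0.8333^-0.18 = 1.033
D_Titan = 1.033 × 1.39 km = 1.44 km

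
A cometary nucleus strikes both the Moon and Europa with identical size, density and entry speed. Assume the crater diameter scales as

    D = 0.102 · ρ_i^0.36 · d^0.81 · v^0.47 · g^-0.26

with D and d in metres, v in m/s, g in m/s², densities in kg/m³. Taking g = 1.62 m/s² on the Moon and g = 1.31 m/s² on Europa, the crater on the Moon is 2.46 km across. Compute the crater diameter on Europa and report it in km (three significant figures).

All impactor-dependent factors cancel in the ratio, leaving D_Europa/D_Moon = (g_Europa/g_Moon)^-0.26.
(1.31/1.62)^-0.26 = 0.8086^-0.26 = 1.057
D_Europa = 1.057 × 2.46 km = 2.60 km

D ≈ 2.60 km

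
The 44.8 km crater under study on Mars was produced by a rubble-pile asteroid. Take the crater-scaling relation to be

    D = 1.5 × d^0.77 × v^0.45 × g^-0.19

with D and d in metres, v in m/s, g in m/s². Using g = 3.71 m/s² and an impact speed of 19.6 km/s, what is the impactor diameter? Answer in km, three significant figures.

Rearranging for d: d = [D / (1.5 · 19600^0.45 · 3.71^-0.19)]^(1/0.77).
D = 44800 m.
19600^0.45 = 85.41
3.71^-0.19 = 0.7795
Denominator = 1.5 × 85.41 × 0.7795 = 99.87
D / 99.87 = 44800 / 99.87 = 448.6
d = 448.6^(1/0.77) = 448.6^1.2987 = 2780 m

d ≈ 2.78 km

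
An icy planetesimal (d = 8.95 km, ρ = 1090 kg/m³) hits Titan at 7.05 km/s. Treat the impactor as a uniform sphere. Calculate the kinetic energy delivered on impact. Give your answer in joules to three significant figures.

E ≈ 1.02 × 10^22 J

d = 8950 m; v = 7050 m/s.
Mass m = (π/6) ρ d³ = (π/6) × 1090 × (8950)³ = 4.092 × 10^14 kg
E = ½ m v² = 0.5 × 4.092 × 10^14 × (7050)² = 1.017 × 10^22 J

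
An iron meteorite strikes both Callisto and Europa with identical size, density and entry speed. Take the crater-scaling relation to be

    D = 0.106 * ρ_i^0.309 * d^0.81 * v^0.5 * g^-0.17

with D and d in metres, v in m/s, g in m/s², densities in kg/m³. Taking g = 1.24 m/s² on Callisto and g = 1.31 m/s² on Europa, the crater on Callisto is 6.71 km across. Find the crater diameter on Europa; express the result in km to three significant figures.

D ≈ 6.65 km

All impactor-dependent factors cancel in the ratio, leaving D_Europa/D_Callisto = (g_Europa/g_Callisto)^-0.17.
(1.31/1.24)^-0.17 = 1.056^-0.17 = 0.9908
D_Europa = 0.9908 × 6.71 km = 6.65 km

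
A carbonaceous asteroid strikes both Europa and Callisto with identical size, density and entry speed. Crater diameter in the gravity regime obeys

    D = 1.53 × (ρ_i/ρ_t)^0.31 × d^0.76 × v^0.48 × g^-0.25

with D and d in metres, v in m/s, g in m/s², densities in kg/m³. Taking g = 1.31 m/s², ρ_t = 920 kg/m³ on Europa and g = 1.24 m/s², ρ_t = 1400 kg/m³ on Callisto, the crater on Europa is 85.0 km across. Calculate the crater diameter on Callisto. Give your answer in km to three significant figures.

The impactor-only factors (d, v, ρ_i) cancel in the ratio, leaving D_Callisto/D_Europa = (g_Callisto/g_Europa)^-0.25 · (ρ_t,Europa/ρ_t,Callisto)^0.31.
(1.24/1.31)^-0.25 = 0.9466^-0.25 = 1.014
(920/1400)^0.31 = 0.6571^0.31 = 0.8779
Ratio = 1.014 × 0.8779 = 0.8902
D_Callisto = 0.8902 × 85.0 km = 75.7 km

D ≈ 75.7 km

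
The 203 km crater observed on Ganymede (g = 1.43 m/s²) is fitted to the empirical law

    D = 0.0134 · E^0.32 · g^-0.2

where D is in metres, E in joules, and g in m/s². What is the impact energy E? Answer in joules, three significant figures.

Rearranging: E = [D / (0.0134 · g^-0.2)]^(1/0.32).
D = 203000 m.
g^-0.2 = 1.43^-0.2 = 0.9310
D / (0.0134 × 0.9310) = 203000 / (0.01248) = 1.627 × 10^7
E = (1.627 × 10^7)^3.125 = 3.432 × 10^22 J

E ≈ 3.43 × 10^22 J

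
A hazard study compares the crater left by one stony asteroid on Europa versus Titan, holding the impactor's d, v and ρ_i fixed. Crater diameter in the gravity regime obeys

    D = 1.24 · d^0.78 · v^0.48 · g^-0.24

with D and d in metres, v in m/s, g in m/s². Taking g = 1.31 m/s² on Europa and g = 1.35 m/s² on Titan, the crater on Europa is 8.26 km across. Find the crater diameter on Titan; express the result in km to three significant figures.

All impactor-dependent factors cancel in the ratio, leaving D_Titan/D_Europa = (g_Titan/g_Europa)^-0.24.
(1.35/1.31)^-0.24 = 1.031^-0.24 = 0.9927
D_Titan = 0.9927 × 8.26 km = 8.20 km

D ≈ 8.20 km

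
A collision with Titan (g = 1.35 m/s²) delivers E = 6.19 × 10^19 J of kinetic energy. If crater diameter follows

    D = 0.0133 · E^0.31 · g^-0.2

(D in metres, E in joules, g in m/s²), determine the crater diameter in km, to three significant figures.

D ≈ 17.1 km

E^0.31 = (6.19 × 10^19)^0.31 = 1.366 × 10^6
g^-0.2 = 1.35^-0.2 = 0.9417
D = 0.0133 × 1.366 × 10^6 × 0.9417 = 17109 m
   = 17.11 km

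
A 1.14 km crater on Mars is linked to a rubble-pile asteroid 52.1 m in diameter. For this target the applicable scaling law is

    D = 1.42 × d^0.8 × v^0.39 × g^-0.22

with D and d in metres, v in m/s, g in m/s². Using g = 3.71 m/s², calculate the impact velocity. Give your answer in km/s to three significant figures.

Rearranging for v: v = [D / (1.42 · 52.1^0.8 · 3.71^-0.22)]^(1/0.39).
D = 1140 m.
52.1^0.8 = 23.63
3.71^-0.22 = 0.7494
Denominator = 1.42 × 23.63 × 0.7494 = 25.15
D / 25.15 = 1140 / 25.15 = 45.33
v = 45.33^(1/0.39) = 45.33^2.5641 = 17666 m/s

v ≈ 17.7 km/s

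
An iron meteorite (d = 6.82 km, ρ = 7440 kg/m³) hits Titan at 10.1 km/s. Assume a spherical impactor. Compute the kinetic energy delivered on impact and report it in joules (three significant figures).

E ≈ 6.30 × 10^22 J

d = 6820 m; v = 10100 m/s.
Mass m = (π/6) ρ d³ = (π/6) × 7440 × (6820)³ = 1.236 × 10^15 kg
E = ½ m v² = 0.5 × 1.236 × 10^15 × (10100)² = 6.304 × 10^22 J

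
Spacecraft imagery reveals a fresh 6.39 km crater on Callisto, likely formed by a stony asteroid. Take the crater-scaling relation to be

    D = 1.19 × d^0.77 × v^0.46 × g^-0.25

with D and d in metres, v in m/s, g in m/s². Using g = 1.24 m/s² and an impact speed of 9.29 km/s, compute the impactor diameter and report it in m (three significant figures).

Rearranging for d: d = [D / (1.19 · 9290^0.46 · 1.24^-0.25)]^(1/0.77).
D = 6390 m.
9290^0.46 = 66.88
1.24^-0.25 = 0.9476
Denominator = 1.19 × 66.88 × 0.9476 = 75.42
D / 75.42 = 6390 / 75.42 = 84.73
d = 84.73^(1/0.77) = 84.73^1.2987 = 319.1 m

d ≈ 319 m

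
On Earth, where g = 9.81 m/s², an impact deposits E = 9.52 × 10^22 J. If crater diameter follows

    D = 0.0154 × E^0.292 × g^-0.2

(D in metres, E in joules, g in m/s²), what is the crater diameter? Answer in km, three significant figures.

D ≈ 50.0 km

E^0.292 = (9.52 × 10^22)^0.292 = 5.126 × 10^6
g^-0.2 = 9.81^-0.2 = 0.6334
D = 0.0154 × 5.126 × 10^6 × 0.6334 = 50001 m
   = 50.00 km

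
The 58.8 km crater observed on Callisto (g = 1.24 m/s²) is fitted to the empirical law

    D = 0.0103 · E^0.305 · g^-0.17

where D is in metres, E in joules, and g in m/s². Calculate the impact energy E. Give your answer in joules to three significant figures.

E ≈ 1.60 × 10^22 J

Rearranging: E = [D / (0.0103 · g^-0.17)]^(1/0.305).
D = 58800 m.
g^-0.17 = 1.24^-0.17 = 0.9641
D / (0.0103 × 0.9641) = 58800 / (9.930 × 10^-3) = 5.921 × 10^6
E = (5.921 × 10^6)^3.2787 = 1.602 × 10^22 J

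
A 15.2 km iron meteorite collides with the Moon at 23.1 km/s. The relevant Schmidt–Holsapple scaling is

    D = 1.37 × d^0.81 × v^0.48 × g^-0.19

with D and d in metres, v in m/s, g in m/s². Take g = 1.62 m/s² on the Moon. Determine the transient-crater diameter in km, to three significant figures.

D ≈ 379 km

In SI units: d = 15200 m, v = 23100 m/s.
d^0.81 = 15200^0.81 = 2439
v^0.48 = 23100^0.48 = 124.3
g^-0.19 = 1.62^-0.19 = 0.9124
D = 1.37 × 2439 × 124.3 × 0.9124 = 3.790 × 10^5 m
   = 379.0 km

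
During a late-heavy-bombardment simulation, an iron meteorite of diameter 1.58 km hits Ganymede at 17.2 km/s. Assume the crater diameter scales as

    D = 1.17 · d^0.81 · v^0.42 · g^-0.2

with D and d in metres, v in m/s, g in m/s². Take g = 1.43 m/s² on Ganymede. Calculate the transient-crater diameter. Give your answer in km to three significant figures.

In SI units: d = 1580 m, v = 17200 m/s.
d^0.81 = 1580^0.81 = 389.9
v^0.42 = 17200^0.42 = 60.11
g^-0.2 = 1.43^-0.2 = 0.9310
D = 1.17 × 389.9 × 60.11 × 0.9310 = 25529 m
   = 25.53 km

D ≈ 25.5 km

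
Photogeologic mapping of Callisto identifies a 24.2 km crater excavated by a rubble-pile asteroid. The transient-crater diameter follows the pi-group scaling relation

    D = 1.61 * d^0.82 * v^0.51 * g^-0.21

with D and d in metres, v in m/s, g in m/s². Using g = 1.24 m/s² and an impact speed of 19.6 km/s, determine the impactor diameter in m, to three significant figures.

Rearranging for d: d = [D / (1.61 · 19600^0.51 · 1.24^-0.21)]^(1/0.82).
D = 24200 m.
19600^0.51 = 154.5
1.24^-0.21 = 0.9558
Denominator = 1.61 × 154.5 × 0.9558 = 237.8
D / 237.8 = 24200 / 237.8 = 101.8
d = 101.8^(1/0.82) = 101.8^1.2195 = 280.8 m

d ≈ 281 m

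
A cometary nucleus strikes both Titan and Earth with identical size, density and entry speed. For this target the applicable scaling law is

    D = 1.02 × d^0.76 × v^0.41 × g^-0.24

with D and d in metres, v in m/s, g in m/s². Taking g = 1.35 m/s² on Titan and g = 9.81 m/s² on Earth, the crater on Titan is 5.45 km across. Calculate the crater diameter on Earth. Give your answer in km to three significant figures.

D ≈ 3.39 km

All impactor-dependent factors cancel in the ratio, leaving D_Earth/D_Titan = (g_Earth/g_Titan)^-0.24.
(9.81/1.35)^-0.24 = 7.267^-0.24 = 0.6213
D_Earth = 0.6213 × 5.45 km = 3.39 km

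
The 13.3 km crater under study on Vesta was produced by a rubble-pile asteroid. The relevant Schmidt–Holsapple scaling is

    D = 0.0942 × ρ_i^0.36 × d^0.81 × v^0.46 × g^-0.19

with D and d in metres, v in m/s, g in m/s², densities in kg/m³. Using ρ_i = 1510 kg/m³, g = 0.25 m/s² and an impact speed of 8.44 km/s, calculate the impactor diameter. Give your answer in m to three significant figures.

Rearranging for d: d = [D / (0.0942 · 1510^0.36 · 8440^0.46 · 0.25^-0.19)]^(1/0.81).
D = 13300 m.
1510^0.36 = 13.95
8440^0.46 = 63.99
0.25^-0.19 = 1.301
Denominator = 0.0942 × 13.95 × 63.99 × 1.301 = 109.4
D / 109.4 = 13300 / 109.4 = 121.6
d = 121.6^(1/0.81) = 121.6^1.2346 = 375.0 m

d ≈ 375 m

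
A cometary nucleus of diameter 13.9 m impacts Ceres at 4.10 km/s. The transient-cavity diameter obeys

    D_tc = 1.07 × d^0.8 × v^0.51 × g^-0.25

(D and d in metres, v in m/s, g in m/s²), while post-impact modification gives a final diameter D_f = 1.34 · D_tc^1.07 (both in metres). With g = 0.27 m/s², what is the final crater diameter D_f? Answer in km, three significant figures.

v = 4100 m/s.
d^0.8 = 13.9^0.8 = 8.211
v^0.51 = 4100^0.51 = 69.59
g^-0.25 = 0.27^-0.25 = 1.387
D_tc = 1.07 × 8.211 × 69.59 × 1.387 = 848.0 m
D_f = 1.34 × (848.0)^1.07 = 1822 m
     = 1.822 km

D_f ≈ 1.82 km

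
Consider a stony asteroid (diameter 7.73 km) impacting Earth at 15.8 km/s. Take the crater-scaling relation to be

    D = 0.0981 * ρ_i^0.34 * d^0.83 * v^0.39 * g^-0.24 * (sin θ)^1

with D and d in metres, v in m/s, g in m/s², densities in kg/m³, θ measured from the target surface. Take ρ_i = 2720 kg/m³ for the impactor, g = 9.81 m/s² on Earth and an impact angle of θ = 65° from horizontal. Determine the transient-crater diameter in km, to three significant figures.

In SI units: d = 7730 m, v = 15800 m/s.
ρ_i^0.34 = 2720^0.34 = 14.71
d^0.83 = 7730^0.83 = 1687
v^0.39 = 15800^0.39 = 43.40
g^-0.24 = 9.81^-0.24 = 0.5781
(sin 65°)^1 = 0.9063^1 = 0.9063
D = 0.0981 × 14.71 × 1687 × 43.40 × 0.5781 × 0.9063 = 55356 m
   = 55.36 km

D ≈ 55.4 km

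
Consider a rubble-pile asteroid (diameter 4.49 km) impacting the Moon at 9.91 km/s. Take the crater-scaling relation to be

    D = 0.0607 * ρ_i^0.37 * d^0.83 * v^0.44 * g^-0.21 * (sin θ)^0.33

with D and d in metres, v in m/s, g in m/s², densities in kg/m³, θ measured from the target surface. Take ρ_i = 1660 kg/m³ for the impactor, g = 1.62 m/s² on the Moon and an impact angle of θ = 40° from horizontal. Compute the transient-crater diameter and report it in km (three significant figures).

D ≈ 45.4 km

In SI units: d = 4490 m, v = 9910 m/s.
ρ_i^0.37 = 1660^0.37 = 15.54
d^0.83 = 4490^0.83 = 1075
v^0.44 = 9910^0.44 = 57.32
g^-0.21 = 1.62^-0.21 = 0.9037
(sin 40°)^0.33 = 0.6428^0.33 = 0.8643
D = 0.0607 × 15.54 × 1075 × 57.32 × 0.9037 × 0.8643 = 45399 m
   = 45.40 km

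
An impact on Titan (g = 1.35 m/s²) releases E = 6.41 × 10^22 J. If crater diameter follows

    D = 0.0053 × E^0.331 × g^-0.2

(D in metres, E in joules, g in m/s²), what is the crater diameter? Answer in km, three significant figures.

D ≈ 177 km

E^0.331 = (6.41 × 10^22)^0.331 = 3.541 × 10^7
g^-0.2 = 1.35^-0.2 = 0.9417
D = 0.0053 × 3.541 × 10^7 × 0.9417 = 1.767 × 10^5 m
   = 176.7 km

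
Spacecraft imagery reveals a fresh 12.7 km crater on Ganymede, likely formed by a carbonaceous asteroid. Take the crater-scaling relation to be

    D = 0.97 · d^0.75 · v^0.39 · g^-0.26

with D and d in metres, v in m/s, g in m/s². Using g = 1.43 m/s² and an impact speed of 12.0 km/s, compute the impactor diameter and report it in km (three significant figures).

Rearranging for d: d = [D / (0.97 · 12000^0.39 · 1.43^-0.26)]^(1/0.75).
D = 12700 m.
12000^0.39 = 38.98
1.43^-0.26 = 0.9112
Denominator = 0.97 × 38.98 × 0.9112 = 34.45
D / 34.45 = 12700 / 34.45 = 368.7
d = 368.7^(1/0.75) = 368.7^1.3333 = 2643 m

d ≈ 2.64 km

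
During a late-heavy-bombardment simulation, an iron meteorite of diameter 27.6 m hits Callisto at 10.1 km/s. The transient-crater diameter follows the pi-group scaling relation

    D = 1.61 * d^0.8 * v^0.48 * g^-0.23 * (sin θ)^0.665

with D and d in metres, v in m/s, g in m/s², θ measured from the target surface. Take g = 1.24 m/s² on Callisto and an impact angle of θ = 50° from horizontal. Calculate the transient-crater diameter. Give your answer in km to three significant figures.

D ≈ 1.52 km

In SI units: v = 10100 m/s.
d^0.8 = 27.6^0.8 = 14.21
v^0.48 = 10100^0.48 = 83.57
g^-0.23 = 1.24^-0.23 = 0.9517
(sin 50°)^0.665 = 0.7660^0.665 = 0.8376
D = 1.61 × 14.21 × 83.57 × 0.9517 × 0.8376 = 1524 m
   = 1.524 km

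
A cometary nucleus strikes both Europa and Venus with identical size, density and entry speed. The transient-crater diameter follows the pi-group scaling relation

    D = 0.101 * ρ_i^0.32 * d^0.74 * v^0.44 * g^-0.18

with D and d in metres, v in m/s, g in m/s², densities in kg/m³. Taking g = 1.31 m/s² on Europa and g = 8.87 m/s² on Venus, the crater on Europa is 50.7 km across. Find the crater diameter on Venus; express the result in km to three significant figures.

All impactor-dependent factors cancel in the ratio, leaving D_Venus/D_Europa = (g_Venus/g_Europa)^-0.18.
(8.87/1.31)^-0.18 = 6.771^-0.18 = 0.7087
D_Venus = 0.7087 × 50.7 km = 35.9 km

D ≈ 35.9 km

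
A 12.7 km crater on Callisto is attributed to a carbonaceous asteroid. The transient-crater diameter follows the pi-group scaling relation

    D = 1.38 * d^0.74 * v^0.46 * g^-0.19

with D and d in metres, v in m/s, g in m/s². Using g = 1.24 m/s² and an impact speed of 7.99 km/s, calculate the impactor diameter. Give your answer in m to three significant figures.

Rearranging for d: d = [D / (1.38 · 7990^0.46 · 1.24^-0.19)]^(1/0.74).
D = 12700 m.
7990^0.46 = 62.40
1.24^-0.19 = 0.9600
Denominator = 1.38 × 62.40 × 0.9600 = 82.67
D / 82.67 = 12700 / 82.67 = 153.6
d = 153.6^(1/0.74) = 153.6^1.3514 = 900.9 m

d ≈ 901 m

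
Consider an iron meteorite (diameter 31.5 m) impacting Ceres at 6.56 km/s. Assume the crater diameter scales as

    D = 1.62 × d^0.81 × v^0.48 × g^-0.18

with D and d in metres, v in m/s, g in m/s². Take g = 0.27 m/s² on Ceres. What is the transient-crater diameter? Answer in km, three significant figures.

In SI units: v = 6560 m/s.
d^0.81 = 31.5^0.81 = 16.35
v^0.48 = 6560^0.48 = 67.94
g^-0.18 = 0.27^-0.18 = 1.266
D = 1.62 × 16.35 × 67.94 × 1.266 = 2278 m
   = 2.278 km

D ≈ 2.28 km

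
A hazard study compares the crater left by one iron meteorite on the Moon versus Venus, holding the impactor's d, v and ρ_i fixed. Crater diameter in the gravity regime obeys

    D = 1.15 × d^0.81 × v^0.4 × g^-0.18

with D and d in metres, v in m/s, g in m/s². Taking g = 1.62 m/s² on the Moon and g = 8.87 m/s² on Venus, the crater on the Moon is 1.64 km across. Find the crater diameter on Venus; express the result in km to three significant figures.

D ≈ 1.21 km

All impactor-dependent factors cancel in the ratio, leaving D_Venus/D_Moon = (g_Venus/g_Moon)^-0.18.
(8.87/1.62)^-0.18 = 5.475^-0.18 = 0.7364
D_Venus = 0.7364 × 1.64 km = 1.21 km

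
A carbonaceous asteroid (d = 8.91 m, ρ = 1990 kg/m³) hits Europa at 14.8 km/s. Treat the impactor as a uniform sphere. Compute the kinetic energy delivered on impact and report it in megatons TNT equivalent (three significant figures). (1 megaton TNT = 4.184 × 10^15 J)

v = 14800 m/s.
Mass m = (π/6) ρ d³ = (π/6) × 1990 × (8.91)³ = 7.370 × 10^5 kg
E = ½ m v² = 0.5 × 7.370 × 10^5 × (14800)² = 8.072 × 10^13 J
   = 8.072 × 10^13 / 4.184×10^15 = 0.01929 Mt

E ≈ 0.0193 Mt TNT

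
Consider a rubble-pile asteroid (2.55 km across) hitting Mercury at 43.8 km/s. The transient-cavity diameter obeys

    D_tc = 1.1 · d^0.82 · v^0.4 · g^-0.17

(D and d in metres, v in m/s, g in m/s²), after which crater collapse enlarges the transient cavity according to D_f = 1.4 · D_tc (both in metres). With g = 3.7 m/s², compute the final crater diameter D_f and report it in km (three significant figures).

In SI: d = 2550 m, v = 43800 m/s.
d^0.82 = 2550^0.82 = 621.4
v^0.4 = 43800^0.4 = 71.88
g^-0.17 = 3.7^-0.17 = 0.8006
D_tc = 1.1 × 621.4 × 71.88 × 0.8006 = 39340 m
D_f = 1.4 × 39340 = 55076 m
     = 55.08 km

D_f ≈ 55.1 km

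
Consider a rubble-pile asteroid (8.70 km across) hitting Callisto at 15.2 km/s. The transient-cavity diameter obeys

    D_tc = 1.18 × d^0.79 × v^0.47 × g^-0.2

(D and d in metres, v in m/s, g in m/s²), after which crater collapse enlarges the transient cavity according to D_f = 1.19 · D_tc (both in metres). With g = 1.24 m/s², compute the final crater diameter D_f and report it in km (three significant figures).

In SI: d = 8700 m, v = 15200 m/s.
d^0.79 = 8700^0.79 = 1295
v^0.47 = 15200^0.47 = 92.36
g^-0.2 = 1.24^-0.2 = 0.9579
D_tc = 1.18 × 1295 × 92.36 × 0.9579 = 1.352 × 10^5 m
D_f = 1.19 × 1.352 × 10^5 = 1.609 × 10^5 m
     = 160.9 km

D_f ≈ 161 km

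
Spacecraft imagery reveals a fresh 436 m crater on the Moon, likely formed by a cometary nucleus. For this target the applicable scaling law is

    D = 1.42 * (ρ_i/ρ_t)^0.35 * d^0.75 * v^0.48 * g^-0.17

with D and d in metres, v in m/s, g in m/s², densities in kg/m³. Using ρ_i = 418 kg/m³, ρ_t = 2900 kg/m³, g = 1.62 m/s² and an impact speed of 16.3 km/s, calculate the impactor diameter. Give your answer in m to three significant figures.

d ≈ 11.5 m

Rearranging for d: d = [D / (1.42 · (418/2900)^0.35 · 16300^0.48 · 1.62^-0.17)]^(1/0.75).
(418/2900)^0.35 = 0.5077
16300^0.48 = 105.2
1.62^-0.17 = 0.9213
Denominator = 1.42 × 0.5077 × 105.2 × 0.9213 = 69.87
D / 69.87 = 436 / 69.87 = 6.240
d = 6.240^(1/0.75) = 6.240^1.3333 = 11.49 m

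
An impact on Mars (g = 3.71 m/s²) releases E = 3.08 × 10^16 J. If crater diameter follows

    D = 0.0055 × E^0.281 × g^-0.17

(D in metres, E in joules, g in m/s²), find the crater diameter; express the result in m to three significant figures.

D ≈ 189 m

E^0.281 = (3.08 × 10^16)^0.281 = 4.298 × 10^4
g^-0.17 = 3.71^-0.17 = 0.8002
D = 0.0055 × 4.298 × 10^4 × 0.8002 = 189.2 m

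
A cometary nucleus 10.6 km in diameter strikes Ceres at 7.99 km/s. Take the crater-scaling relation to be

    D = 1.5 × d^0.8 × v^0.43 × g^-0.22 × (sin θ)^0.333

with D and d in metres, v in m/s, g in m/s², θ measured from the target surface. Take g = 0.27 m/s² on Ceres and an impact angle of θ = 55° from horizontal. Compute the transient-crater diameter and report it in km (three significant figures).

D ≈ 148 km

In SI units: d = 10600 m, v = 7990 m/s.
d^0.8 = 10600^0.8 = 1661
v^0.43 = 7990^0.43 = 47.65
g^-0.22 = 0.27^-0.22 = 1.334
(sin 55°)^0.333 = 0.8192^0.333 = 0.9357
D = 1.5 × 1661 × 47.65 × 1.334 × 0.9357 = 1.482 × 10^5 m
   = 148.2 km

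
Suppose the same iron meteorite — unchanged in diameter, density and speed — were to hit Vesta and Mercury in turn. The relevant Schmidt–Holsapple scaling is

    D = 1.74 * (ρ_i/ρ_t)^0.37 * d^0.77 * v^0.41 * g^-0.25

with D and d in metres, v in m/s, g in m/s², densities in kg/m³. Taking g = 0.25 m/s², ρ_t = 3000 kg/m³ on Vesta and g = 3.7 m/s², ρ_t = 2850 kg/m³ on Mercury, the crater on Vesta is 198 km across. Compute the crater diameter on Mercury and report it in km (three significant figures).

D ≈ 103 km

The impactor-only factors (d, v, ρ_i) cancel in the ratio, leaving D_Mercury/D_Vesta = (g_Mercury/g_Vesta)^-0.25 · (ρ_t,Vesta/ρ_t,Mercury)^0.37.
(3.7/0.25)^-0.25 = 14.80^-0.25 = 0.5098
(3000/2850)^0.37 = 1.053^0.37 = 1.019
Ratio = 0.5098 × 1.019 = 0.5195
D_Mercury = 0.5195 × 198 km = 103 km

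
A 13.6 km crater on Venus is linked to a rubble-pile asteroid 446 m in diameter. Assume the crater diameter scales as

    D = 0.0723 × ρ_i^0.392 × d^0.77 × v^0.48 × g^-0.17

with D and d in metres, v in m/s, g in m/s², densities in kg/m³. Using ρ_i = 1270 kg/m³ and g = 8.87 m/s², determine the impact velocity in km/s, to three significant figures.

Rearranging for v: v = [D / (0.0723 · 1270^0.392 · 446^0.77 · 8.87^-0.17)]^(1/0.48).
D = 13600 m.
1270^0.392 = 16.47
446^0.77 = 109.6
8.87^-0.17 = 0.6900
Denominator = 0.0723 × 16.47 × 109.6 × 0.6900 = 90.05
D / 90.05 = 13600 / 90.05 = 151.0
v = 151.0^(1/0.48) = 151.0^2.0833 = 34631 m/s

v ≈ 34.6 km/s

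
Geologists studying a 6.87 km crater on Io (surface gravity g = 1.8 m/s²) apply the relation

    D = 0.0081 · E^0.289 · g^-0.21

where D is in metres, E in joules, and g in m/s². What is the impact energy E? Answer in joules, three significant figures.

E ≈ 5.00 × 10^20 J

Rearranging: E = [D / (0.0081 · g^-0.21)]^(1/0.289).
D = 6870 m.
g^-0.21 = 1.8^-0.21 = 0.8839
D / (0.0081 × 0.8839) = 6870 / (7.160 × 10^-3) = 9.595 × 10^5
E = (9.595 × 10^5)^3.4602 = 5.001 × 10^20 J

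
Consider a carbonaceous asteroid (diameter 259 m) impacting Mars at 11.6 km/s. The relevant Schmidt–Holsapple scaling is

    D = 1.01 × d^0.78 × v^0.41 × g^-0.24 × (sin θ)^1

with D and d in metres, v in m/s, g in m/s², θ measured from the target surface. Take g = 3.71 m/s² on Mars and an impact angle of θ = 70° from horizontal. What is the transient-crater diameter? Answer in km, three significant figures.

In SI units: v = 11600 m/s.
d^0.78 = 259^0.78 = 76.27
v^0.41 = 11600^0.41 = 46.39
g^-0.24 = 3.71^-0.24 = 0.7300
(sin 70°)^1 = 0.9397^1 = 0.9397
D = 1.01 × 76.27 × 46.39 × 0.7300 × 0.9397 = 2451 m
   = 2.451 km

D ≈ 2.45 km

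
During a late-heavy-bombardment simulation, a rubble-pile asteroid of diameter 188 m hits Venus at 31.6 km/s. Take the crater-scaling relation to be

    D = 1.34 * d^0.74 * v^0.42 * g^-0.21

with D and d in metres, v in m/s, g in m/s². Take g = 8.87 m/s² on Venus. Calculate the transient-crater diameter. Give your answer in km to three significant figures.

In SI units: v = 31600 m/s.
d^0.74 = 188^0.74 = 48.18
v^0.42 = 31600^0.42 = 77.60
g^-0.21 = 8.87^-0.21 = 0.6323
D = 1.34 × 48.18 × 77.60 × 0.6323 = 3168 m
   = 3.168 km

D ≈ 3.17 km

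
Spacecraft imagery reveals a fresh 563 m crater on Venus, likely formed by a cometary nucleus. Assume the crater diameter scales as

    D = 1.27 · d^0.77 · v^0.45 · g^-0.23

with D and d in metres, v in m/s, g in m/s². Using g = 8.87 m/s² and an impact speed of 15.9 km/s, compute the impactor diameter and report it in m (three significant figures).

Rearranging for d: d = [D / (1.27 · 15900^0.45 · 8.87^-0.23)]^(1/0.77).
15900^0.45 = 77.74
8.87^-0.23 = 0.6053
Denominator = 1.27 × 77.74 × 0.6053 = 59.76
D / 59.76 = 563 / 59.76 = 9.421
d = 9.421^(1/0.77) = 9.421^1.2987 = 18.41 m

d ≈ 18.4 m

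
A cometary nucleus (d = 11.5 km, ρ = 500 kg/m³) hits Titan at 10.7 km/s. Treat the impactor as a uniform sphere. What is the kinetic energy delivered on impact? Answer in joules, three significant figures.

E ≈ 2.28 × 10^22 J

d = 11500 m; v = 10700 m/s.
Mass m = (π/6) ρ d³ = (π/6) × 500 × (11500)³ = 3.982 × 10^14 kg
E = ½ m v² = 0.5 × 3.982 × 10^14 × (10700)² = 2.279 × 10^22 J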